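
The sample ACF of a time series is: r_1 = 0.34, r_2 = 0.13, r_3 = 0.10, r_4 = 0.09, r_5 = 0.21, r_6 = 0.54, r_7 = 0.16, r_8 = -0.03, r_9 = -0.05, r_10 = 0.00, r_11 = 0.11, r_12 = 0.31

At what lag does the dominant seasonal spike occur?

6

The largest autocorrelation is r_6 = 0.54; the remaining lags stay at or below 0.34. The elevated value at lag 1 (0.34), dropping to 0.13 at lag 2, reflects decaying short-term dependence rather than seasonality.
The dominant spike at lag 6 indicates a seasonal period of 6.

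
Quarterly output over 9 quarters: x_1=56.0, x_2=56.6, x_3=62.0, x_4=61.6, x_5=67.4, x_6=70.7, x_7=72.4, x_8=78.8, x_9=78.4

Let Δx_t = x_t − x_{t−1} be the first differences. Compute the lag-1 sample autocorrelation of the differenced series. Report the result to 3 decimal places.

-0.688

First differences Δx: 0.6, 5.4, -0.4, 5.8, 3.3, 1.7, 6.4, -0.4
Mean of differences = 2.8000
Numerator Σ(Δx_t−Δx̄)(Δx_{t+1}−Δx̄) = -38.1700
Denominator Σ(Δx_t−Δx̄)² = 55.5000
r_1(Δx) = -38.1700 / 55.5000 = -0.688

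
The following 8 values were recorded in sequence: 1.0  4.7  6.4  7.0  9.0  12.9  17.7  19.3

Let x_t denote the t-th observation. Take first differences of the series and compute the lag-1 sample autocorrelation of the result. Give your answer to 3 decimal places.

0.136

First differences Δx: 3.7, 1.7, 0.6, 2.0, 3.9, 4.8, 1.6
Mean of differences = 2.6143
Numerator Σ(Δx_t−Δx̄)(Δx_{t+1}−Δx̄) = 1.8898
Denominator Σ(Δx_t−Δx̄)² = 13.9086
r_1(Δx) = 1.8898 / 13.9086 = 0.136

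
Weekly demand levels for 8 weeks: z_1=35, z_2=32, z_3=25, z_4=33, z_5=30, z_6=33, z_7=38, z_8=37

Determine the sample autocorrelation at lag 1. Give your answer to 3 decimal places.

0.211

Mean z̄ = (35 + 32 + 25 + 33 + 30 + 33 + 38 + 37)/8 = 32.8750
Deviations from mean: 2.1250, -0.8750, -7.8750, 0.1250, -2.8750, 0.1250, 5.1250, 4.1250
Numerator Σ_{t=1}^{7}(z_t−z̄)(z_{t+1}−z̄) = 25.1094
Denominator Σ(z_t−z̄)² = 118.8750
r_1 = 25.1094 / 118.8750 = 0.211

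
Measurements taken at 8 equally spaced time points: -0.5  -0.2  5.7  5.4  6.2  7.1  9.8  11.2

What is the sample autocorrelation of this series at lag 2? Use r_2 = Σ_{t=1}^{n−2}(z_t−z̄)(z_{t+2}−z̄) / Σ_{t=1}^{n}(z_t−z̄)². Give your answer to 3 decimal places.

0.092

Mean z̄ = (-0.5 − 0.2 + 5.7 + 5.4 + 6.2 + 7.1 + 9.8 + 11.2)/8 = 5.5875
Deviations from mean: -6.0875, -5.7875, 0.1125, -0.1875, 0.6125, 1.5125, 4.2125, 5.6125
Numerator Σ_{t=1}^{6}(z_t−z̄)(z_{t+2}−z̄) = 11.2547
Denominator Σ(z_t−z̄)² = 122.5088
r_2 = 11.2547 / 122.5088 = 0.092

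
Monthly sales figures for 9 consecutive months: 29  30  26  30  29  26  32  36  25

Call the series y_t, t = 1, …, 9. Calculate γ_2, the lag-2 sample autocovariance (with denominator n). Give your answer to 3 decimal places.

-3.850

Mean ȳ = (29 + 30 + 26 + 30 + 29 + 26 + 32 + 36 + 25)/9 = 29.2222
Σ_{t=1}^{7}(y_t−ȳ)(y_{t+2}−ȳ) = -34.6543
γ_2 = -34.6543 / 9 = -3.850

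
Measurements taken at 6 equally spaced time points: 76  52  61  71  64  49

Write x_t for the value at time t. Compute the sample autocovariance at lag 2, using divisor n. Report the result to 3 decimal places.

-37.398

Mean x̄ = (76 + 52 + 61 + 71 + 64 + 49)/6 = 62.1667
Deviations: 13.8333, -10.1667, -1.1667, 8.8333, 1.8333, -13.1667
Σ_{t=1}^{4}(x_t−x̄)(x_{t+2}−x̄) = -224.3889
γ_2 = -224.3889 / 6 = -37.398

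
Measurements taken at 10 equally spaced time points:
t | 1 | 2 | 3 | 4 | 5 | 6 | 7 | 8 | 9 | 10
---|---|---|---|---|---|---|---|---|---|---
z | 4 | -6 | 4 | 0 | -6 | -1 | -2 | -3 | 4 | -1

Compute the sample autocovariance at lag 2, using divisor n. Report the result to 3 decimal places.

-0.458

Mean z̄ = (4 − 6 + 4 + 0 − 6 − 1 − 2 − 3 + 4 − 1)/10 = -0.7000
Σ_{t=1}^{8}(z_t−z̄)(z_{t+2}−z̄) = -4.5800
γ_2 = -4.5800 / 10 = -0.458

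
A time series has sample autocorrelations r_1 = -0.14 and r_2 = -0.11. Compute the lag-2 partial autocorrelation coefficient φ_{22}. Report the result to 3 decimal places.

-0.132

φ_{22} = (r_2 − r_1²) / (1 − r_1²)
r_1² = (-0.14)² = 0.0196
Numerator = -0.11 − 0.0196 = -0.1296; denominator = 1 − 0.0196 = 0.9804
φ_{22} = -0.1296 / 0.9804 = -0.132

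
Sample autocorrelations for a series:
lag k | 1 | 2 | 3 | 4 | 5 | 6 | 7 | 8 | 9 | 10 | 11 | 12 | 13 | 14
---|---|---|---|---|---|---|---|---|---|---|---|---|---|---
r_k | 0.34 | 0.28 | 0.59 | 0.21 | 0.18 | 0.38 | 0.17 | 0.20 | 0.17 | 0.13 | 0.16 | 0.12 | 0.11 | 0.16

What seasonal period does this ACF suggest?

3

The largest autocorrelation is r_3 = 0.59, with a weaker echo at lag 6 (0.38); the remaining lags stay at or below 0.34. The elevated value at lag 1 (0.34), dropping to 0.28 at lag 2, reflects decaying short-term dependence rather than seasonality.
The dominant spike at lag 3 indicates a seasonal period of 3.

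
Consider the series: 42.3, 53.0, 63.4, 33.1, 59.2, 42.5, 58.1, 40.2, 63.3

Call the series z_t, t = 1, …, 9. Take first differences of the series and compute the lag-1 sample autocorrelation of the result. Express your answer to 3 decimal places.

First differences Δz: 10.7, 10.4, -30.3, 26.1, -16.7, 15.6, -17.9, 23.1
Mean of differences = 2.6250
Numerator Σ(Δz_t−Δz̄)(Δz_{t+1}−Δz̄) = -2357.0806
Denominator Σ(Δz_t−Δz̄)² = 3143.0950
r_1(Δz) = -2357.0806 / 3143.0950 = -0.750

-0.750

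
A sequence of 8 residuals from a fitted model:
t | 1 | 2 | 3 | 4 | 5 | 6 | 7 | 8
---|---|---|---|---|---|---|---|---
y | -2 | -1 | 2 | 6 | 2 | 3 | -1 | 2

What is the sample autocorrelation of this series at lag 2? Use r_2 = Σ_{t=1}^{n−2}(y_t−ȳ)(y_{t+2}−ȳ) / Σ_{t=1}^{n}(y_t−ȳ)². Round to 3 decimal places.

Mean ȳ = (-2 − 1 + 2 + 6 + 2 + 3 − 1 + 2)/8 = 1.3750
Deviations from mean: -3.3750, -2.3750, 0.6250, 4.6250, 0.6250, 1.6250, -2.3750, 0.6250
Σ(y_t−ȳ)(y_{t+2}−ȳ) = (-2.1094) + (-10.9844) + (0.3906) + (7.5156) + (-1.4844) + (1.0156) = -5.6563
Denominator Σ(y_t−ȳ)² = 47.8750
r_2 = -5.6563 / 47.8750 = -0.118

-0.118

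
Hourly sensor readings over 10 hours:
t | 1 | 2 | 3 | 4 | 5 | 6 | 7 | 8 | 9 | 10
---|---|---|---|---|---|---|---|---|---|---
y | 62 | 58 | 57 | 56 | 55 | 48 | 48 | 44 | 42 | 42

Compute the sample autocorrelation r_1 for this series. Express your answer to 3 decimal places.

0.696

Mean ȳ = (62 + 58 + 57 + 56 + 55 + 48 + 48 + 44 + 42 + 42)/10 = 51.2000
Numerator Σ_{t=1}^{9}(y_t−ȳ)(y_{t+1}−ȳ) = 330.9600
Denominator Σ(y_t−ȳ)² = 475.6000
r_1 = 330.9600 / 475.6000 = 0.696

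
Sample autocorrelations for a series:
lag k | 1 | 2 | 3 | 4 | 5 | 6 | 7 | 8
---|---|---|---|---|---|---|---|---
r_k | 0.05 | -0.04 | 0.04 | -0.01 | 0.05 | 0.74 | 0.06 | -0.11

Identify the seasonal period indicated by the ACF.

6

The largest autocorrelation is r_6 = 0.74; the remaining lags stay at or below 0.06.
The dominant spike at lag 6 indicates a seasonal period of 6.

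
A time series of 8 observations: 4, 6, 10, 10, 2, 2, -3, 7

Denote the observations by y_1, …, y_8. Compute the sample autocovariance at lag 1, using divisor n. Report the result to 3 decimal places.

3.773

Mean ȳ = (4 + 6 + 10 + 10 + 2 + 2 − 3 + 7)/8 = 4.7500
Σ_{t=1}^{7}(y_t−ȳ)(y_{t+1}−ȳ) = 30.1875
γ_1 = 30.1875 / 8 = 3.773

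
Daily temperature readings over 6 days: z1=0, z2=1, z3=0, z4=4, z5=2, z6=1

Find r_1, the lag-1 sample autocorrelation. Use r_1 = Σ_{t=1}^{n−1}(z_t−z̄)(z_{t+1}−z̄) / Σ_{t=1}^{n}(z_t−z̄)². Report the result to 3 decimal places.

-0.098

Mean z̄ = (0 + 1 + 0 + 4 + 2 + 1)/6 = 1.3333
Deviations from mean: -1.3333, -0.3333, -1.3333, 2.6667, 0.6667, -0.3333
Numerator Σ_{t=1}^{5}(z_t−z̄)(z_{t+1}−z̄) = -1.1111
Denominator Σ(z_t−z̄)² = 11.3333
r_1 = -1.1111 / 11.3333 = -0.098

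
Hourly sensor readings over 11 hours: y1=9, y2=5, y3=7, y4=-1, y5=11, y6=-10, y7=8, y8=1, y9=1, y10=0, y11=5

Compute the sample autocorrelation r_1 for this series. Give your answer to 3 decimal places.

Mean ȳ = (9 + 5 + 7 − 1 + 11 − 10 + 8 + 1 + 1 + 0 + 5)/11 = 3.2727
Numerator Σ_{t=1}^{10}(y_t−ȳ)(y_{t+1}−ȳ) = -201.7107
Denominator Σ(y_t−ȳ)² = 350.1818
r_1 = -201.7107 / 350.1818 = -0.576

-0.576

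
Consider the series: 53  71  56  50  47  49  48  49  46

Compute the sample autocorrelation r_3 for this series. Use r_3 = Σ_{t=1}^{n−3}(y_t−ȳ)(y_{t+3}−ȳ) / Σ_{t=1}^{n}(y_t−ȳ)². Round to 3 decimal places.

Mean ȳ = (53 + 71 + 56 + 50 + 47 + 49 + 48 + 49 + 46)/9 = 52.1111
Σ(y_t−ȳ)(y_{t+3}−ȳ) = (-1.8765) + (-96.5432) + (-12.0988) + (8.6790) + (15.9012) + (19.0123) = -66.9259
Denominator Σ(y_t−ȳ)² = 476.8889
r_3 = -66.9259 / 476.8889 = -0.140

-0.140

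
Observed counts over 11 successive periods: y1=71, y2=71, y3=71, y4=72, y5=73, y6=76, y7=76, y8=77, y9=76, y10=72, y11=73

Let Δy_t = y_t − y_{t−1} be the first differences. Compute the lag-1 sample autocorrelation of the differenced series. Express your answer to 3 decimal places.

0.093

First differences Δy: 0, 0, 1, 1, 3, 0, 1, -1, -4, 1
Mean of differences = 0.2000
Numerator Σ(Δy_t−Δȳ)(Δy_{t+1}−Δȳ) = 2.7600
Denominator Σ(Δy_t−Δȳ)² = 29.6000
r_1(Δy) = 2.7600 / 29.6000 = 0.093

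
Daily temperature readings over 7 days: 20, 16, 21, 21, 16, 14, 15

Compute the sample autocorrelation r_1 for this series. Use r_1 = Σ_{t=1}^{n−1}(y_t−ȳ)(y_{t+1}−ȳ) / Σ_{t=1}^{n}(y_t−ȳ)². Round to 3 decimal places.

0.223

Mean ȳ = (20 + 16 + 21 + 21 + 16 + 14 + 15)/7 = 17.5714
Deviations from mean: 2.4286, -1.5714, 3.4286, 3.4286, -1.5714, -3.5714, -2.5714
Numerator Σ_{t=1}^{6}(y_t−ȳ)(y_{t+1}−ȳ) = 11.9592
Denominator Σ(y_t−ȳ)² = 53.7143
r_1 = 11.9592 / 53.7143 = 0.223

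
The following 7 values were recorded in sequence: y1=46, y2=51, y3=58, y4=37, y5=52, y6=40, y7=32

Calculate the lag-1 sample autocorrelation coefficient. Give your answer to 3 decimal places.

Mean ȳ = (46 + 51 + 58 + 37 + 52 + 40 + 32)/7 = 45.1429
Numerator Σ_{t=1}^{6}(y_t−ȳ)(y_{t+1}−ȳ) = -47.8776
Denominator Σ(y_t−ȳ)² = 512.8571
r_1 = -47.8776 / 512.8571 = -0.093

-0.093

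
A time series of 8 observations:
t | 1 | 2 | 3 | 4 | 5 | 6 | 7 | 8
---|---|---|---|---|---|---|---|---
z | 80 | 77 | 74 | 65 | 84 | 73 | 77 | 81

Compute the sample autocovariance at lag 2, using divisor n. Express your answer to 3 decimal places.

-0.785

Mean z̄ = (80 + 77 + 74 + 65 + 84 + 73 + 77 + 81)/8 = 76.3750
Σ_{t=1}^{6}(z_t−z̄)(z_{t+2}−z̄) = -6.2813
γ_2 = -6.2813 / 8 = -0.785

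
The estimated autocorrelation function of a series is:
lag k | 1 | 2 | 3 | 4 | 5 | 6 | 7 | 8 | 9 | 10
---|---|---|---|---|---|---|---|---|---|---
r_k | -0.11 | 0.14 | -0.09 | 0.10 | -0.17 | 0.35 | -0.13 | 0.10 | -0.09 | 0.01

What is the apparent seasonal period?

6

The largest autocorrelation is r_6 = 0.35; the remaining lags stay at or below 0.14.
The dominant spike at lag 6 indicates a seasonal period of 6.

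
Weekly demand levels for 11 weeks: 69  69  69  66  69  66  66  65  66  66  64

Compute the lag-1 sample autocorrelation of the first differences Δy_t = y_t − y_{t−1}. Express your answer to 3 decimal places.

-0.680

First differences Δy: 0, 0, -3, 3, -3, 0, -1, 1, 0, -2
Mean of differences = -0.5000
Numerator Σ(Δy_t−Δȳ)(Δy_{t+1}−Δȳ) = -20.7500
Denominator Σ(Δy_t−Δȳ)² = 30.5000
r_1(Δy) = -20.7500 / 30.5000 = -0.680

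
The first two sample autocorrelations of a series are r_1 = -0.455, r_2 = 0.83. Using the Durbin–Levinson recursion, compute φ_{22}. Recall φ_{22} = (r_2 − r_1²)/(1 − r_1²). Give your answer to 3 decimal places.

0.786

φ_{22} = (r_2 − r_1²) / (1 − r_1²)
r_1² = (-0.455)² = 0.207025
Numerator = 0.83 − 0.2070 = 0.6230; denominator = 1 − 0.2070 = 0.7930
φ_{22} = 0.6230 / 0.7930 = 0.786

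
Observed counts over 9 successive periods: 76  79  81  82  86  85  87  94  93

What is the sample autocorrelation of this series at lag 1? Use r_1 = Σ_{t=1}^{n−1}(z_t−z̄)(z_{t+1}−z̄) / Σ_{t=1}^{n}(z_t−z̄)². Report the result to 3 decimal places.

Mean z̄ = (76 + 79 + 81 + 82 + 86 + 85 + 87 + 94 + 93)/9 = 84.7778
Numerator Σ_{t=1}^{8}(z_t−z̄)(z_{t+1}−z̄) = 176.7284
Denominator Σ(z_t−z̄)² = 291.5556
r_1 = 176.7284 / 291.5556 = 0.606

0.606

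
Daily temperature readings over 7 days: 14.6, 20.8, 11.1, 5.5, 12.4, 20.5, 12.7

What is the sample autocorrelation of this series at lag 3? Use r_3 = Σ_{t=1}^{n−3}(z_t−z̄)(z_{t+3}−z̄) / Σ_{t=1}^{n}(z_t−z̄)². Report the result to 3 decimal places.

-0.140

Mean z̄ = (14.6 + 20.8 + 11.1 + 5.5 + 12.4 + 20.5 + 12.7)/7 = 13.9429
Deviations from mean: 0.6571, 6.8571, -2.8429, -8.4429, -1.5429, 6.5571, -1.2429
Σ(z_t−z̄)(z_{t+3}−z̄) = (-5.5482) + (-10.5796) + (-18.6410) + (10.4933) = -24.2755
Denominator Σ(z_t−z̄)² = 173.7371
r_3 = -24.2755 / 173.7371 = -0.140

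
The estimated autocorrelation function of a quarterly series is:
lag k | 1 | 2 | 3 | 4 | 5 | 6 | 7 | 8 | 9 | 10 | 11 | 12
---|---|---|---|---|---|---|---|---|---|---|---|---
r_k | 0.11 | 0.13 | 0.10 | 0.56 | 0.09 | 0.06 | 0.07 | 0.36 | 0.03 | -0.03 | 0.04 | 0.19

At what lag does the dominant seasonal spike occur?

The largest autocorrelation is r_4 = 0.56, with weaker echoes at lags 8 (0.36) and 12 (0.19); the remaining lags stay at or below 0.13.
The dominant spike at lag 4 indicates a seasonal period of 4.

4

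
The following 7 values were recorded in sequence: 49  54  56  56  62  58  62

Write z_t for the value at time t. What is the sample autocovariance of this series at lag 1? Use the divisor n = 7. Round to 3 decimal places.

4.743

Mean z̄ = (49 + 54 + 56 + 56 + 62 + 58 + 62)/7 = 56.7143
Deviations: -7.7143, -2.7143, -0.7143, -0.7143, 5.2857, 1.2857, 5.2857
Σ_{t=1}^{6}(z_t−z̄)(z_{t+1}−z̄) = 33.2041
γ_1 = 33.2041 / 7 = 4.743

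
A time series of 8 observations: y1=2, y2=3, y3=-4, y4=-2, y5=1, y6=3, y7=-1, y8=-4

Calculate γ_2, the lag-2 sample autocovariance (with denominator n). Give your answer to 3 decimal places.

Mean ȳ = (2 + 3 − 4 − 2 + 1 + 3 − 1 − 4)/8 = -0.2500
Σ_{t=1}^{6}(y_t−ȳ)(y_{t+2}−ȳ) = -37.6250
γ_2 = -37.6250 / 8 = -4.703

-4.703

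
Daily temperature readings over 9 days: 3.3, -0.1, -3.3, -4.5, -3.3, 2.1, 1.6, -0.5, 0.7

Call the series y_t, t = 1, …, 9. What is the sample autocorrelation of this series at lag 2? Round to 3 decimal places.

-0.304

Mean ȳ = (3.3 − 0.1 − 3.3 − 4.5 − 3.3 + 2.1 + 1.6 − 0.5 + 0.7)/9 = -0.4444
Numerator Σ_{t=1}^{7}(y_t−ȳ)(y_{t+2}−ȳ) = -17.8940
Denominator Σ(y_t−ȳ)² = 58.8622
r_2 = -17.8940 / 58.8622 = -0.304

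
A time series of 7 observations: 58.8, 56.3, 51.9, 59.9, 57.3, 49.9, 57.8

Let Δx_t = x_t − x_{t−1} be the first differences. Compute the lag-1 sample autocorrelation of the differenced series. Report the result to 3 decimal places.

First differences Δx: -2.5, -4.4, 8.0, -2.6, -7.4, 7.9
Mean of differences = -0.1667
Numerator Σ(Δx_t−Δx̄)(Δx_{t+1}−Δx̄) = -85.3144
Denominator Σ(Δx_t−Δx̄)² = 213.3733
r_1(Δx) = -85.3144 / 213.3733 = -0.400

-0.400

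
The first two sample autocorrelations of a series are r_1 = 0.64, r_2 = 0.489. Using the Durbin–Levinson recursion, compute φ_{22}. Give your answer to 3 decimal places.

φ_{22} = (r_2 − r_1²) / (1 − r_1²)
r_1² = (0.64)² = 0.4096
Numerator = 0.489 − 0.4096 = 0.0794; denominator = 1 − 0.4096 = 0.5904
φ_{22} = 0.0794 / 0.5904 = 0.134

0.134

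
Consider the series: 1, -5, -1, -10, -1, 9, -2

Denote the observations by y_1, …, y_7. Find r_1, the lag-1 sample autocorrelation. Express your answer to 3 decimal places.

Mean ȳ = (1 − 5 − 1 − 10 − 1 + 9 − 2)/7 = -1.2857
Deviations from mean: 2.2857, -3.7143, 0.2857, -8.7143, 0.2857, 10.2857, -0.7143
Numerator Σ_{t=1}^{6}(y_t−ȳ)(y_{t+1}−ȳ) = -18.9388
Denominator Σ(y_t−ȳ)² = 201.4286
r_1 = -18.9388 / 201.4286 = -0.094

-0.094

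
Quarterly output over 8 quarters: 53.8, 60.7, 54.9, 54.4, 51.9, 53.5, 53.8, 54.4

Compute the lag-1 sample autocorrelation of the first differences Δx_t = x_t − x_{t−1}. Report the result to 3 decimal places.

First differences Δx: 6.9, -5.8, -0.5, -2.5, 1.6, 0.3, 0.6
Mean of differences = 0.0857
Numerator Σ(Δx_t−Δx̄)(Δx_{t+1}−Δx̄) = -38.6259
Denominator Σ(Δx_t−Δx̄)² = 90.7086
r_1(Δx) = -38.6259 / 90.7086 = -0.426

-0.426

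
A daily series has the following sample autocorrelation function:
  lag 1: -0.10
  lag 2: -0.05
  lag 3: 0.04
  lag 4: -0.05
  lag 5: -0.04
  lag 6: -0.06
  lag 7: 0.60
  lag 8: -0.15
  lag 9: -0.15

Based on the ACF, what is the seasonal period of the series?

7

The largest autocorrelation is r_7 = 0.60; the remaining lags stay at or below 0.04.
The dominant spike at lag 7 indicates a seasonal period of 7.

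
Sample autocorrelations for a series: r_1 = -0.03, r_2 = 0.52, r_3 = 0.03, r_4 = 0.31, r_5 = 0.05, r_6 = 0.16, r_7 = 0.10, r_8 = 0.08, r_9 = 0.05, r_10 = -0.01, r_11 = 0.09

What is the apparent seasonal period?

2

The largest autocorrelation is r_2 = 0.52, with weaker echoes at lags 4 (0.31) and 6 (0.16); the remaining lags stay at or below 0.10.
The dominant spike at lag 2 indicates a seasonal period of 2.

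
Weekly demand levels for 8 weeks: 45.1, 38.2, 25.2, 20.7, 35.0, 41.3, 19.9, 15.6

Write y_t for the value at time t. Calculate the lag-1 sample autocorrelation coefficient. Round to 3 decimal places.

0.197

Mean ȳ = (45.1 + 38.2 + 25.2 + 20.7 + 35.0 + 41.3 + 19.9 + 15.6)/8 = 30.1250
Deviations from mean: 14.9750, 8.0750, -4.9250, -9.4250, 4.8750, 11.1750, -10.2250, -14.5250
Σ(y_t−ȳ)(y_{t+1}−ȳ) = (120.9231) + (-39.7694) + (46.4181) + (-45.9469) + (54.4781) + (-114.2644) + (148.5181) = 170.3569
Denominator Σ(y_t−ȳ)² = 866.7150
r_1 = 170.3569 / 866.7150 = 0.197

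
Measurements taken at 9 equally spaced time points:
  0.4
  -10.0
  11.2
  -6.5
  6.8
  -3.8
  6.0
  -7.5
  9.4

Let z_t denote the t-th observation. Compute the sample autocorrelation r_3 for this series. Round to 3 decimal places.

Mean z̄ = (0.4 − 10.0 + 11.2 − 6.5 + 6.8 − 3.8 + 6.0 − 7.5 + 9.4)/9 = 0.6667
Numerator Σ_{t=1}^{6}(z_t−z̄)(z_{t+3}−z̄) = -237.8800
Denominator Σ(z_t−z̄)² = 505.1400
r_3 = -237.8800 / 505.1400 = -0.471

-0.471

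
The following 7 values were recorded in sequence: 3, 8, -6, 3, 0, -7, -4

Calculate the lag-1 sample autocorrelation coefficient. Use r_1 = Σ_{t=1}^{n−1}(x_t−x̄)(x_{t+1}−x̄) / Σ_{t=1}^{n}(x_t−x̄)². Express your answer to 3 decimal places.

-0.083

Mean x̄ = (3 + 8 − 6 + 3 + 0 − 7 − 4)/7 = -0.4286
Deviations from mean: 3.4286, 8.4286, -5.5714, 3.4286, 0.4286, -6.5714, -3.5714
Numerator Σ_{t=1}^{6}(x_t−x̄)(x_{t+1}−x̄) = -15.0408
Denominator Σ(x_t−x̄)² = 181.7143
r_1 = -15.0408 / 181.7143 = -0.083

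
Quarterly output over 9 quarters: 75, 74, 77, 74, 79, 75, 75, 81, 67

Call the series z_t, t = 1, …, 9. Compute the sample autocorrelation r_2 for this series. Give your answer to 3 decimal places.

Mean z̄ = (75 + 74 + 77 + 74 + 79 + 75 + 75 + 81 + 67)/9 = 75.2222
Σ(z_t−z̄)(z_{t+2}−z̄) = (-0.3951) + (1.4938) + (6.7160) + (0.2716) + (-0.8395) + (-1.2840) + (1.8272) = 7.7901
Denominator Σ(z_t−z̄)² = 121.5556
r_2 = 7.7901 / 121.5556 = 0.064

0.064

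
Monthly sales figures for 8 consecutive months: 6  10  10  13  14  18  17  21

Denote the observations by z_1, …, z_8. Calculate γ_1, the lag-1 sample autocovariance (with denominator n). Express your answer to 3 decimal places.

Mean z̄ = (6 + 10 + 10 + 13 + 14 + 18 + 17 + 21)/8 = 13.6250
Σ_{t=1}^{7}(z_t−z̄)(z_{t+1}−z̄) = 84.1094
γ_1 = 84.1094 / 8 = 10.514

10.514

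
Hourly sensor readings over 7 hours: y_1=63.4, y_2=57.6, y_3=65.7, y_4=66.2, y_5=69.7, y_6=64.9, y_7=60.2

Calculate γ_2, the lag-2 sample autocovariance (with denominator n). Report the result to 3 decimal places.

-3.526

Mean ȳ = (63.4 + 57.6 + 65.7 + 66.2 + 69.7 + 64.9 + 60.2)/7 = 63.9571
Σ_{t=1}^{5}(y_t−ȳ)(y_{t+2}−ȳ) = -24.6822
γ_2 = -24.6822 / 7 = -3.526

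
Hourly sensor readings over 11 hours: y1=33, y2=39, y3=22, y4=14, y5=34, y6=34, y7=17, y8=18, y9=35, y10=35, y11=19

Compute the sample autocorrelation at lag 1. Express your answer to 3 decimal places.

-0.022

Mean ȳ = (33 + 39 + 22 + 14 + 34 + 34 + 17 + 18 + 35 + 35 + 19)/11 = 27.2727
Numerator Σ_{t=1}^{10}(y_t−ȳ)(y_{t+1}−ȳ) = -18.4380
Denominator Σ(y_t−ȳ)² = 844.1818
r_1 = -18.4380 / 844.1818 = -0.022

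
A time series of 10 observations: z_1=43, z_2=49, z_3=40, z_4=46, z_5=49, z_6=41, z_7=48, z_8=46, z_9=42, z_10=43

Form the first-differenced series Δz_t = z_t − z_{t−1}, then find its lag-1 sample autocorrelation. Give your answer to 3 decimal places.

-0.608

First differences Δz: 6, -9, 6, 3, -8, 7, -2, -4, 1
Mean of differences = 0.0000
Numerator Σ(Δz_t−Δz̄)(Δz_{t+1}−Δz̄) = -180.0000
Denominator Σ(Δz_t−Δz̄)² = 296.0000
r_1(Δz) = -180.0000 / 296.0000 = -0.608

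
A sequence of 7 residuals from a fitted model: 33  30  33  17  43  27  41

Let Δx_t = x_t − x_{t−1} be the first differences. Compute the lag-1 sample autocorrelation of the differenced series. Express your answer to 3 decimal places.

-0.798

First differences Δx: -3, 3, -16, 26, -16, 14
Mean of differences = 1.3333
Numerator Σ(Δx_t−Δx̄)(Δx_{t+1}−Δx̄) = -1110.7778
Denominator Σ(Δx_t−Δx̄)² = 1391.3333
r_1(Δx) = -1110.7778 / 1391.3333 = -0.798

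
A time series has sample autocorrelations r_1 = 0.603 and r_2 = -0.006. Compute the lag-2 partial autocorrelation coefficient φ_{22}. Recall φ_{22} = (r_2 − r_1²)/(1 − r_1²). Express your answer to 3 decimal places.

φ_{22} = (r_2 − r_1²) / (1 − r_1²)
r_1² = (0.603)² = 0.363609
Numerator = -0.006 − 0.3636 = -0.3696; denominator = 1 − 0.3636 = 0.6364
φ_{22} = -0.3696 / 0.6364 = -0.581

-0.581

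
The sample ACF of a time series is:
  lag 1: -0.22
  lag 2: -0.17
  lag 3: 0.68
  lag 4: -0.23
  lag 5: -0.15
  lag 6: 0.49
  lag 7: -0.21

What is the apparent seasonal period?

The largest autocorrelation is r_3 = 0.68, with a weaker echo at lag 6 (0.49); the remaining lags stay at or below -0.15.
The dominant spike at lag 3 indicates a seasonal period of 3.

3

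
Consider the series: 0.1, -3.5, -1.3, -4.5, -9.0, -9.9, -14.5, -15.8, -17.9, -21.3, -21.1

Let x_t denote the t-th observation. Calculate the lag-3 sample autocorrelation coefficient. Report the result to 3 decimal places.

Mean x̄ = (0.1 − 3.5 − 1.3 − 4.5 − 9.0 − 9.9 − 14.5 − 15.8 − 17.9 − 21.3 − 21.1)/11 = -10.7909
Numerator Σ_{t=1}^{8}(x_t−x̄)(x_{t+3}−x̄) = 142.0070
Denominator Σ(x_t−x̄)² = 611.5291
r_3 = 142.0070 / 611.5291 = 0.232

0.232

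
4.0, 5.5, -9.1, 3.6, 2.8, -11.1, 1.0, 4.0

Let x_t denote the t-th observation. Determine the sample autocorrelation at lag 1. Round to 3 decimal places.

Mean x̄ = (4.0 + 5.5 − 9.1 + 3.6 + 2.8 − 11.1 + 1.0 + 4.0)/8 = 0.0875
Deviations from mean: 3.9125, 5.4125, -9.1875, 3.5125, 2.7125, -11.1875, 0.9125, 3.9125
Σ(x_t−x̄)(x_{t+1}−x̄) = (21.1764) + (-49.7273) + (-32.2711) + (9.5277) + (-30.3461) + (-10.2086) + (3.5702) = -88.2789
Denominator Σ(x_t−x̄)² = 290.0088
r_1 = -88.2789 / 290.0088 = -0.304

-0.304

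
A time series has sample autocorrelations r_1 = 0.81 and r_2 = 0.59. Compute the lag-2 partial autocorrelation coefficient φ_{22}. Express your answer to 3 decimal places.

-0.192

φ_{22} = (r_2 − r_1²) / (1 − r_1²)
r_1² = (0.81)² = 0.6561
Numerator = 0.59 − 0.6561 = -0.0661; denominator = 1 − 0.6561 = 0.3439
φ_{22} = -0.0661 / 0.3439 = -0.192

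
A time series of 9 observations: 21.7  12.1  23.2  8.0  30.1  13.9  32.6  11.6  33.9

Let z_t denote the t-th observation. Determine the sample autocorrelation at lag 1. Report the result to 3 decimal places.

Mean z̄ = (21.7 + 12.1 + 23.2 + 8.0 + 30.1 + 13.9 + 32.6 + 11.6 + 33.9)/9 = 20.7889
Numerator Σ_{t=1}^{8}(z_t−z̄)(z_{t+1}−z̄) = -553.2968
Denominator Σ(z_t−z̄)² = 775.6889
r_1 = -553.2968 / 775.6889 = -0.713

-0.713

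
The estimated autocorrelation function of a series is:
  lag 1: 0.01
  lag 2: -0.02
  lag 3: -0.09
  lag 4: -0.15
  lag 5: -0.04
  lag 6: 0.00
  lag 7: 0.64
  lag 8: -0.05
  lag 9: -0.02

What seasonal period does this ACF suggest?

The largest autocorrelation is r_7 = 0.64; the remaining lags stay at or below 0.01.
The dominant spike at lag 7 indicates a seasonal period of 7.

7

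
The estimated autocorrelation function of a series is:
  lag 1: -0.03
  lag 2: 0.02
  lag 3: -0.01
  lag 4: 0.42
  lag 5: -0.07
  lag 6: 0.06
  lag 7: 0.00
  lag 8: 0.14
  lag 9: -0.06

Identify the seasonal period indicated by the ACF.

4

The largest autocorrelation is r_4 = 0.42; the remaining lags stay at or below 0.14.
The dominant spike at lag 4 indicates a seasonal period of 4.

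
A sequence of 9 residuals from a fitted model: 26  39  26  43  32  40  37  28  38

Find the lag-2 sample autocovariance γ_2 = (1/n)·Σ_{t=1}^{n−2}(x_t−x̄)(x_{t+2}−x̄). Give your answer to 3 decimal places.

16.235

Mean x̄ = (26 + 39 + 26 + 43 + 32 + 40 + 37 + 28 + 38)/9 = 34.3333
Σ_{t=1}^{7}(x_t−x̄)(x_{t+2}−x̄) = 146.1111
γ_2 = 146.1111 / 9 = 16.235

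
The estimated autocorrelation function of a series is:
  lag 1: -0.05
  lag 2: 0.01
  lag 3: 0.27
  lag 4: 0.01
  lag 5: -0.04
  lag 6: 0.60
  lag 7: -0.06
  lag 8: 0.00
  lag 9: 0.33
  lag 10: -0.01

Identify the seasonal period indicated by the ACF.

The largest autocorrelation is r_6 = 0.60; the remaining lags stay at or below 0.33.
The dominant spike at lag 6 indicates a seasonal period of 6.

6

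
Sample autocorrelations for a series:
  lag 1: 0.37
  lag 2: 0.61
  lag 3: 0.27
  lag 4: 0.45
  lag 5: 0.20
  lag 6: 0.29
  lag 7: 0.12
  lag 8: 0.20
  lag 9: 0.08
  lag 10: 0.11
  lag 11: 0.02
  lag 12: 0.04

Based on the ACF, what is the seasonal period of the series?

2

The largest autocorrelation is r_2 = 0.61, with a weaker echo at lag 4 (0.45); the remaining lags stay at or below 0.37.
The dominant spike at lag 2 indicates a seasonal period of 2.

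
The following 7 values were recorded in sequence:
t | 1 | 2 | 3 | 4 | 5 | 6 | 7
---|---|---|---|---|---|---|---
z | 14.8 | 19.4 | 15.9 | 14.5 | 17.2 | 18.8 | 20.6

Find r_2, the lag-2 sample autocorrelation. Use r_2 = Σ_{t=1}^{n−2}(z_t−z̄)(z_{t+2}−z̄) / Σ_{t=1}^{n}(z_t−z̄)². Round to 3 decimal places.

-0.200

Mean z̄ = (14.8 + 19.4 + 15.9 + 14.5 + 17.2 + 18.8 + 20.6)/7 = 17.3143
Deviations from mean: -2.5143, 2.0857, -1.4143, -2.8143, -0.1143, 1.4857, 3.2857
Σ(z_t−z̄)(z_{t+2}−z̄) = (3.5559) + (-5.8698) + (0.1616) + (-4.1812) + (-0.3755) = -6.7090
Denominator Σ(z_t−z̄)² = 33.6086
r_2 = -6.7090 / 33.6086 = -0.200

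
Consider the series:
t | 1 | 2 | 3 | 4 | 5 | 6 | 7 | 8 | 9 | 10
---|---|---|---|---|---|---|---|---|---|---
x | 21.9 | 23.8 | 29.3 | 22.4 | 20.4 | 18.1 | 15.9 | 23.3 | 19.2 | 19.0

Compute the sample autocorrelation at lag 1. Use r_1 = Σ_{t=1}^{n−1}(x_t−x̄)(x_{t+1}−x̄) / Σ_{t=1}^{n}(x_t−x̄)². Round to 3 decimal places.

0.312

Mean x̄ = (21.9 + 23.8 + 29.3 + 22.4 + 20.4 + 18.1 + 15.9 + 23.3 + 19.2 + 19.0)/10 = 21.3300
Numerator Σ_{t=1}^{9}(x_t−x̄)(x_{t+1}−x̄) = 39.2391
Denominator Σ(x_t−x̄)² = 125.7210
r_1 = 39.2391 / 125.7210 = 0.312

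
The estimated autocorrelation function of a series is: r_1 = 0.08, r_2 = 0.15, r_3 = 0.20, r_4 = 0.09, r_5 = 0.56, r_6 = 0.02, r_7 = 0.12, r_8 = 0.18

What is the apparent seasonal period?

5

The largest autocorrelation is r_5 = 0.56; the remaining lags stay at or below 0.20.
The dominant spike at lag 5 indicates a seasonal period of 5.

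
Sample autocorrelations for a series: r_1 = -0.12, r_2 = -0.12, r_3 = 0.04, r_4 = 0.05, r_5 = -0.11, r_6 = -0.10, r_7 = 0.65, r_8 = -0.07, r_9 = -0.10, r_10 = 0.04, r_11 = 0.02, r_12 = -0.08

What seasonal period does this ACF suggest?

The largest autocorrelation is r_7 = 0.65; the remaining lags stay at or below 0.05.
The dominant spike at lag 7 indicates a seasonal period of 7.

7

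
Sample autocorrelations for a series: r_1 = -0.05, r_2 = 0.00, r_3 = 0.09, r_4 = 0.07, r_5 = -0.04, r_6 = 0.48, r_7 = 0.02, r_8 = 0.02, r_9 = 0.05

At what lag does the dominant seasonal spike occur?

6

The largest autocorrelation is r_6 = 0.48; the remaining lags stay at or below 0.09.
The dominant spike at lag 6 indicates a seasonal period of 6.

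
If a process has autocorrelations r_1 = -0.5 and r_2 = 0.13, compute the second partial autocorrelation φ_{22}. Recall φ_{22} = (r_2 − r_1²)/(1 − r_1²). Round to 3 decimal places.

-0.160

φ_{22} = (r_2 − r_1²) / (1 − r_1²)
r_1² = (-0.5)² = 0.25
Numerator = 0.13 − 0.2500 = -0.1200; denominator = 1 − 0.2500 = 0.7500
φ_{22} = -0.1200 / 0.7500 = -0.160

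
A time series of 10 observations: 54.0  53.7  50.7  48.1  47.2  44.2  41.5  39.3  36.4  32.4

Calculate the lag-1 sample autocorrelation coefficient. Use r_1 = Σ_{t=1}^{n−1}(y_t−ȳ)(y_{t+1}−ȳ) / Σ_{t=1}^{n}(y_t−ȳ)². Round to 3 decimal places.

Mean ȳ = (54.0 + 53.7 + 50.7 + 48.1 + 47.2 + 44.2 + 41.5 + 39.3 + 36.4 + 32.4)/10 = 44.7500
Numerator Σ_{t=1}^{9}(y_t−ȳ)(y_{t+1}−ȳ) = 330.9625
Denominator Σ(y_t−ȳ)² = 481.1050
r_1 = 330.9625 / 481.1050 = 0.688

0.688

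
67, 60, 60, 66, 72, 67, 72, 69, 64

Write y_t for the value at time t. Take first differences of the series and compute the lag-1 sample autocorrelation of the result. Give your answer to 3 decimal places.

First differences Δy: -7, 0, 6, 6, -5, 5, -3, -5
Mean of differences = -0.3750
Numerator Σ(Δy_t−Δȳ)(Δy_{t+1}−Δȳ) = -15.7656
Denominator Σ(Δy_t−Δȳ)² = 203.8750
r_1(Δy) = -15.7656 / 203.8750 = -0.077

-0.077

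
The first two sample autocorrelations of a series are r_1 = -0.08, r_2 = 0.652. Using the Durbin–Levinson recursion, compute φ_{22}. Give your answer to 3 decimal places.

0.650

φ_{22} = (r_2 − r_1²) / (1 − r_1²)
r_1² = (-0.08)² = 0.0064
Numerator = 0.652 − 0.0064 = 0.6456; denominator = 1 − 0.0064 = 0.9936
φ_{22} = 0.6456 / 0.9936 = 0.650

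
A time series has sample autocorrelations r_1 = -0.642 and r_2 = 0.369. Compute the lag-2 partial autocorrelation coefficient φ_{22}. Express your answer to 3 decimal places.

-0.073

φ_{22} = (r_2 − r_1²) / (1 − r_1²)
r_1² = (-0.642)² = 0.412164
Numerator = 0.369 − 0.4122 = -0.0432; denominator = 1 − 0.4122 = 0.5878
φ_{22} = -0.0432 / 0.5878 = -0.073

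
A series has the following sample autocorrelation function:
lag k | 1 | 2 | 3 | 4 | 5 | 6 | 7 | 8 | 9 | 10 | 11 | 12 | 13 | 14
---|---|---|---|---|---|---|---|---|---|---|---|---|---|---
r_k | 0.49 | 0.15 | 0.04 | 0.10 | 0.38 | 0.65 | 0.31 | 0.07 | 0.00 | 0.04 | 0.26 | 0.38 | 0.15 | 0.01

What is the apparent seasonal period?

6

The largest autocorrelation is r_6 = 0.65; the remaining lags stay at or below 0.49. The elevated value at lag 1 (0.49), dropping to 0.15 at lag 2, reflects decaying short-term dependence rather than seasonality.
The dominant spike at lag 6 indicates a seasonal period of 6.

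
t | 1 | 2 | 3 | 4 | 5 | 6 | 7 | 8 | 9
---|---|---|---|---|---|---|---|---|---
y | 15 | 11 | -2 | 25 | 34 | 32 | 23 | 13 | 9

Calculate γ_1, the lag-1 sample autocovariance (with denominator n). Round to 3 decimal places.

Mean ȳ = (15 + 11 − 2 + 25 + 34 + 32 + 23 + 13 + 9)/9 = 17.7778
Σ_{t=1}^{8}(y_t−ȳ)(y_{t+1}−ȳ) = 449.1728
γ_1 = 449.1728 / 9 = 49.908

49.908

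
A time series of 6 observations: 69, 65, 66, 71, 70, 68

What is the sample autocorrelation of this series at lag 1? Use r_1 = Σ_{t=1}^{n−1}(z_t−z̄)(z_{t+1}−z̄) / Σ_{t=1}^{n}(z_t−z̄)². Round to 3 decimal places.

Mean z̄ = (69 + 65 + 66 + 71 + 70 + 68)/6 = 68.1667
Numerator Σ_{t=1}^{5}(z_t−z̄)(z_{t+1}−z̄) = 2.9722
Denominator Σ(z_t−z̄)² = 26.8333
r_1 = 2.9722 / 26.8333 = 0.111

0.111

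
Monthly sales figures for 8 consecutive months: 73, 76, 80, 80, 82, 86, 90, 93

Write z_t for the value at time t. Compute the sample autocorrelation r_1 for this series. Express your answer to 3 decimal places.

Mean z̄ = (73 + 76 + 80 + 80 + 82 + 86 + 90 + 93)/8 = 82.5000
Σ(z_t−z̄)(z_{t+1}−z̄) = (61.7500) + (16.2500) + (6.2500) + (1.2500) + (-1.7500) + (26.2500) + (78.7500) = 188.7500
Denominator Σ(z_t−z̄)² = 324.0000
r_1 = 188.7500 / 324.0000 = 0.583

0.583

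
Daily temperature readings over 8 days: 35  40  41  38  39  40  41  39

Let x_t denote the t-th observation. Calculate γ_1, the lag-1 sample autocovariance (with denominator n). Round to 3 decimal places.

-0.330

Mean x̄ = (35 + 40 + 41 + 38 + 39 + 40 + 41 + 39)/8 = 39.1250
Deviations: -4.1250, 0.8750, 1.8750, -1.1250, -0.1250, 0.8750, 1.8750, -0.1250
Σ_{t=1}^{7}(x_t−x̄)(x_{t+1}−x̄) = -2.6406
γ_1 = -2.6406 / 8 = -0.330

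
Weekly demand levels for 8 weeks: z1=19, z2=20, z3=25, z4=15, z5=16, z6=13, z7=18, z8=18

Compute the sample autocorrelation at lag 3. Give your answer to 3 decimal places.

-0.457

Mean z̄ = (19 + 20 + 25 + 15 + 16 + 13 + 18 + 18)/8 = 18.0000
Deviations from mean: 1.0000, 2.0000, 7.0000, -3.0000, -2.0000, -5.0000, 0.0000, 0.0000
Numerator Σ_{t=1}^{5}(z_t−z̄)(z_{t+3}−z̄) = -42.0000
Denominator Σ(z_t−z̄)² = 92.0000
r_3 = -42.0000 / 92.0000 = -0.457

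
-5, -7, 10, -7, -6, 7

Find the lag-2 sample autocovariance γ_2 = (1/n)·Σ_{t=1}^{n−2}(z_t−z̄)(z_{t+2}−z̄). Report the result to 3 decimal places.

Mean z̄ = (-5 − 7 + 10 − 7 − 6 + 7)/6 = -1.3333
Deviations: -3.6667, -5.6667, 11.3333, -5.6667, -4.6667, 8.3333
Σ_{t=1}^{4}(z_t−z̄)(z_{t+2}−z̄) = -109.5556
γ_2 = -109.5556 / 6 = -18.259

-18.259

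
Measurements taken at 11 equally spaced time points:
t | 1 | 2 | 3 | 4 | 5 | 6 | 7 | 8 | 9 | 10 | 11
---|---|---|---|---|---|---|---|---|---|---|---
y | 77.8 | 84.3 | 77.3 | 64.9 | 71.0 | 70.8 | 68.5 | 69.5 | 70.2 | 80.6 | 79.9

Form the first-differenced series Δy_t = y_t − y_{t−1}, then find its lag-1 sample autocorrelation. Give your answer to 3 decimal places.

First differences Δy: 6.5, -7.0, -12.4, 6.1, -0.2, -2.3, 1.0, 0.7, 10.4, -0.7
Mean of differences = 0.2100
Numerator Σ(Δy_t−Δȳ)(Δy_{t+1}−Δȳ) = -35.9671
Denominator Σ(Δy_t−Δȳ)² = 397.2490
r_1(Δy) = -35.9671 / 397.2490 = -0.091

-0.091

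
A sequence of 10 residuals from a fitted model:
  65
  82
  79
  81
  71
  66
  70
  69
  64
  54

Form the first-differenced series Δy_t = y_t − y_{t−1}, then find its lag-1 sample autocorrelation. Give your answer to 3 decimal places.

First differences Δy: 17, -3, 2, -10, -5, 4, -1, -5, -10
Mean of differences = -1.2222
Numerator Σ(Δy_t−Δȳ)(Δy_{t+1}−Δȳ) = -19.4938
Denominator Σ(Δy_t−Δȳ)² = 555.5556
r_1(Δy) = -19.4938 / 555.5556 = -0.035

-0.035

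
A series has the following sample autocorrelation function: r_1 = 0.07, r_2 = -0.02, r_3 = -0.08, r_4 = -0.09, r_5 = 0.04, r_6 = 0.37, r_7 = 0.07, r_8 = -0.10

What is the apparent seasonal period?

6

The largest autocorrelation is r_6 = 0.37; the remaining lags stay at or below 0.07.
The dominant spike at lag 6 indicates a seasonal period of 6.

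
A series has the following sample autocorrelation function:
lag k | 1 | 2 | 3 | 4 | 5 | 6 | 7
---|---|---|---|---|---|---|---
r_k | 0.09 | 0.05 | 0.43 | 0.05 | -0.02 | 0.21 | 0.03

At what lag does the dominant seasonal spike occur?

3

The largest autocorrelation is r_3 = 0.43, with a weaker echo at lag 6 (0.21); the remaining lags stay at or below 0.09.
The dominant spike at lag 3 indicates a seasonal period of 3.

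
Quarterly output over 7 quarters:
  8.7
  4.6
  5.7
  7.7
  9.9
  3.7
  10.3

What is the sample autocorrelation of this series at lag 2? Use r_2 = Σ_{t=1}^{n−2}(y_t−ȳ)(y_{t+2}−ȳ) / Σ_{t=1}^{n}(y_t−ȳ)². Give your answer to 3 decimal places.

Mean ȳ = (8.7 + 4.6 + 5.7 + 7.7 + 9.9 + 3.7 + 10.3)/7 = 7.2286
Numerator Σ_{t=1}^{5}(y_t−ȳ)(y_{t+2}−ȳ) = -1.0302
Denominator Σ(y_t−ȳ)² = 40.6543
r_2 = -1.0302 / 40.6543 = -0.025

-0.025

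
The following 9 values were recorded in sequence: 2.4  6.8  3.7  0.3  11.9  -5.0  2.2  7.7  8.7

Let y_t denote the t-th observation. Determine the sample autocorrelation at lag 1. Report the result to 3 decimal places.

Mean ȳ = (2.4 + 6.8 + 3.7 + 0.3 + 11.9 − 5.0 + 2.2 + 7.7 + 8.7)/9 = 4.3000
Numerator Σ_{t=1}^{8}(y_t−ȳ)(y_{t+1}−ȳ) = -77.5800
Denominator Σ(y_t−ȳ)² = 205.8000
r_1 = -77.5800 / 205.8000 = -0.377

-0.377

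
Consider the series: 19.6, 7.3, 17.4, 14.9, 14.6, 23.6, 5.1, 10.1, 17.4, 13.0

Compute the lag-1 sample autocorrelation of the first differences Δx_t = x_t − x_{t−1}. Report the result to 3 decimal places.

-0.515

First differences Δx: -12.3, 10.1, -2.5, -0.3, 9.0, -18.5, 5.0, 7.3, -4.4
Mean of differences = -0.7333
Numerator Σ(Δx_t−Δx̄)(Δx_{t+1}−Δx̄) = -399.1811
Denominator Σ(Δx_t−Δx̄)² = 775.7000
r_1(Δx) = -399.1811 / 775.7000 = -0.515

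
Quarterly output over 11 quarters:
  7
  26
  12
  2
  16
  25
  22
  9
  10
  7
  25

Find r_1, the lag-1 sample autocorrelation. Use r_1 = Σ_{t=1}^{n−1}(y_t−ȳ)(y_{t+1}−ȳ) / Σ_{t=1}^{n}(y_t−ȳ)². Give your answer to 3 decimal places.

-0.094

Mean ȳ = (7 + 26 + 12 + 2 + 16 + 25 + 22 + 9 + 10 + 7 + 25)/11 = 14.6364
Numerator Σ_{t=1}^{10}(y_t−ȳ)(y_{t+1}−ȳ) = -69.3140
Denominator Σ(y_t−ȳ)² = 736.5455
r_1 = -69.3140 / 736.5455 = -0.094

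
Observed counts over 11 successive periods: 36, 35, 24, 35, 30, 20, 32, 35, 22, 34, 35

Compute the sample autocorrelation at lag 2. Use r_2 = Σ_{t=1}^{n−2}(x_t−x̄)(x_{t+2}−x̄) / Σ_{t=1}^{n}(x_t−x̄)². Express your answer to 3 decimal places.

Mean x̄ = (36 + 35 + 24 + 35 + 30 + 20 + 32 + 35 + 22 + 34 + 35)/11 = 30.7273
Numerator Σ_{t=1}^{9}(x_t−x̄)(x_{t+2}−x̄) = -139.3306
Denominator Σ(x_t−x̄)² = 350.1818
r_2 = -139.3306 / 350.1818 = -0.398

-0.398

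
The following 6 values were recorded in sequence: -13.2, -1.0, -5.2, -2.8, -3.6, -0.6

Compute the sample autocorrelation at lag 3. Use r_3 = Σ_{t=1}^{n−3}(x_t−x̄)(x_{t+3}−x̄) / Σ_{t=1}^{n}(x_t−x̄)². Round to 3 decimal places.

-0.134

Mean x̄ = (-13.2 − 1.0 − 5.2 − 2.8 − 3.6 − 0.6)/6 = -4.4000
Deviations from mean: -8.8000, 3.4000, -0.8000, 1.6000, 0.8000, 3.8000
Σ(x_t−x̄)(x_{t+3}−x̄) = (-14.0800) + (2.7200) + (-3.0400) = -14.4000
Denominator Σ(x_t−x̄)² = 107.2800
r_3 = -14.4000 / 107.2800 = -0.134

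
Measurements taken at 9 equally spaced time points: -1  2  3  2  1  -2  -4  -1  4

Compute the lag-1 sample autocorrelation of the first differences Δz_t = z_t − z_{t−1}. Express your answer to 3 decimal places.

First differences Δz: 3, 1, -1, -1, -3, -2, 3, 5
Mean of differences = 0.6250
Numerator Σ(Δz_t−Δz̄)(Δz_{t+1}−Δz̄) = 22.4844
Denominator Σ(Δz_t−Δz̄)² = 55.8750
r_1(Δz) = 22.4844 / 55.8750 = 0.402

0.402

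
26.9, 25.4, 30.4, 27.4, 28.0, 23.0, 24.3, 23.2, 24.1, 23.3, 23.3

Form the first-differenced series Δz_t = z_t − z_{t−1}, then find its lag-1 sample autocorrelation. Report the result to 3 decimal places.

First differences Δz: -1.5, 5.0, -3.0, 0.6, -5.0, 1.3, -1.1, 0.9, -0.8, 0.0
Mean of differences = -0.3600
Numerator Σ(Δz_t−Δz̄)(Δz_{t+1}−Δz̄) = -37.8256
Denominator Σ(Δz_t−Δz̄)² = 64.6640
r_1(Δz) = -37.8256 / 64.6640 = -0.585

-0.585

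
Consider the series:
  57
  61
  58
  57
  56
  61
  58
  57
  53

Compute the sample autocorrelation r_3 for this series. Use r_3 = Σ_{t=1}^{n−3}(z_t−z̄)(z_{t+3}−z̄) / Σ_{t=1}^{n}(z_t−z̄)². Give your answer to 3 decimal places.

-0.386

Mean z̄ = (57 + 61 + 58 + 57 + 56 + 61 + 58 + 57 + 53)/9 = 57.5556
Σ(z_t−z̄)(z_{t+3}−z̄) = (0.3086) + (-5.3580) + (1.5309) + (-0.2469) + (0.8642) + (-15.6914) = -18.5926
Denominator Σ(z_t−z̄)² = 48.2222
r_3 = -18.5926 / 48.2222 = -0.386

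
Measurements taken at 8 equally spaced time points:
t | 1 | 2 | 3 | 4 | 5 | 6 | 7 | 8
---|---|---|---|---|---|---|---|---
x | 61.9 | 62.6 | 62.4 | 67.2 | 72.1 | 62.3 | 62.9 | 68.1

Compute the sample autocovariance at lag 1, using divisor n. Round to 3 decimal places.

0.442

Mean x̄ = (61.9 + 62.6 + 62.4 + 67.2 + 72.1 + 62.3 + 62.9 + 68.1)/8 = 64.9375
Deviations: -3.0375, -2.3375, -2.5375, 2.2625, 7.1625, -2.6375, -2.0375, 3.1625
Σ_{t=1}^{7}(x_t−x̄)(x_{t+1}−x̄) = 3.5348
γ_1 = 3.5348 / 8 = 0.442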